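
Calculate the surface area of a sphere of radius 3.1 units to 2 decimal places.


Shape: sphere
Radius r = 3.1 units
Formula: SA = 4 * pi * r^2
r^2 = 9.61
SA = 4 * pi * 9.61
SA = 38.44 * pi
SA = 120.76
120.76 units^2


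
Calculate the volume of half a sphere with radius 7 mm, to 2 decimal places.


Shape: hemisphere (half of a sphere)
Radius r = 7 mm
Formula: V = (1/2) * (4/3) * pi * r^3 = (2/3) * pi * r^3
r^3 = 343
(2/3) * 343 = 228.666667
V = 228.666667 * pi
V = 718.38
718.38 mm^3


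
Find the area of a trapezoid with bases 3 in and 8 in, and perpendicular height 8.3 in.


Shape: trapezoid
Parallel sides a = 3 in, b = 8 in; Height h = 8.3 in
Formula: A = (a + b) * h / 2
a + b = 3 + 8 = 11
A = 11 * 8.3 / 2
A = 91.3 / 2
A = 45.65
45.65 in^2


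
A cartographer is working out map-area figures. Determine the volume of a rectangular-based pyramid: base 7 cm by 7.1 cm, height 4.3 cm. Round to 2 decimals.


Shape: rectangular pyramid
Base: 7 cm x 7.1 cm, Height h = 4.3 cm
Formula: V = (1/3) * base_area * h
base_area = 7 * 7.1 = 49.7
base_area * h = 49.7 * 4.3 = 213.71
V = 213.71 / 3
V = 71.24
71.24 cm^3


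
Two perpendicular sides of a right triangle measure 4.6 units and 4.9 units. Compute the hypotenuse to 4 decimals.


Shape: right triangle
Legs a = 4.6 units, b = 4.9 units
Formula: c = sqrt(a^2 + b^2)
a^2 = 21.16, b^2 = 24.01
a^2 + b^2 = 45.17
c = sqrt(45.17)
c = 6.7209
6.7209 units


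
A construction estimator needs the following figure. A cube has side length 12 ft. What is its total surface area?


Shape: cube
Side s = 12 ft
A cube has 6 square faces.
Formula: SA = 6 * s^2
s^2 = 144
SA = 6 * 144
SA = 864
864 ft^2


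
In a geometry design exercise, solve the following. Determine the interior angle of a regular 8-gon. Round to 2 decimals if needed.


Shape: regular octagon (8 sides)
Formula: interior angle = (n - 2) * 180 / n
(n - 2) = 6
(n - 2) * 180 = 1080
angle = 1080 / 8
angle = 135
135 degrees


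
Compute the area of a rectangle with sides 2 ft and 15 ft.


Shape: rectangle
Length l = 2 ft, Width w = 15 ft
Formula: A = l * w
A = 2 * 15
A = 30
30 ft^2


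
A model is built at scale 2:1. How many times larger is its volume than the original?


Linear scale factor k = 2
Rule: under a linear scaling by k, volumes scale by k^3.
k^3 = 2 * 2 * 2
k^3 = 4 * 2
k^3 = 8
Volume scales by a factor of 8.
8 (dimensionless)


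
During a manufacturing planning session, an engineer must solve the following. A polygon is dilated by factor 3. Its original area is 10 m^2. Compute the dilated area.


Linear scale factor k = 3
Original area = 10 m^2
Rule: under a linear scaling by k, areas scale by k^2.
k^2 = 3^2 = 9
New area = 10 * 9
New area = 90
90 m^2


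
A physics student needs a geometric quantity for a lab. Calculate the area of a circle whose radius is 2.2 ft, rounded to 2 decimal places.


Shape: circle
Radius r = 2.2 ft
Formula: A = pi * r^2
r^2 = 2.2^2 = 4.84
A = pi * 4.84
A = 15.21
15.21 ft^2


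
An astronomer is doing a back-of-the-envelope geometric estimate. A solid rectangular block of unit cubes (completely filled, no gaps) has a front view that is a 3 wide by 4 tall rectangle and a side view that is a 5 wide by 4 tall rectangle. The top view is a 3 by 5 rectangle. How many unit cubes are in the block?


Orthographic views of a solid rectangular block:
Front view 3 x 4 -> length = 3, height = 4
Side view 5 x 4 -> width = 5, height = 4 (consistent)
Top view 3 x 5 -> confirms length = 3, width = 5
The block is 3 x 5 x 4.
Total unit cubes = 3 * 5 * 4 = 60
60 unit cubes


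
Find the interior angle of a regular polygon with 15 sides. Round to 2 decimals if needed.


Shape: regular pentadecagon (15 sides)
Formula: interior angle = (n - 2) * 180 / n
(n - 2) = 13
(n - 2) * 180 = 2340
angle = 2340 / 15
angle = 156
156 degrees


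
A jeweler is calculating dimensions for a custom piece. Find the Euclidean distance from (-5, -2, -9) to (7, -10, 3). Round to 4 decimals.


3D distance between two points
P1 = (-5, -2, -9), P2 = (7, -10, 3)
Formula: d = sqrt((x2-x1)^2 + (y2-y1)^2 + (z2-z1)^2)
dx = 7 - -5 = 12
dy = -10 - -2 = -8
dz = 3 - -9 = 12
dx^2 + dy^2 + dz^2 = 144 + 64 + 144 = 352
d = sqrt(352)
d = 18.7617
18.7617 units


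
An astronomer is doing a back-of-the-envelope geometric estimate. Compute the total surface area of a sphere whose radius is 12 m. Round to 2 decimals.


Shape: sphere
Radius r = 12 m
Formula: SA = 4 * pi * r^2
r^2 = 144
SA = 4 * pi * 144
SA = 576 * pi
SA = 1809.56
1809.56 m^2


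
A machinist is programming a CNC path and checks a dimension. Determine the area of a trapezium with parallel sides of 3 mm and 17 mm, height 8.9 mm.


Shape: trapezoid
Parallel sides a = 3 mm, b = 17 mm; Height h = 8.9 mm
Formula: A = (a + b) * h / 2
a + b = 3 + 17 = 20
A = 20 * 8.9 / 2
A = 178 / 2
A = 89
89 mm^2


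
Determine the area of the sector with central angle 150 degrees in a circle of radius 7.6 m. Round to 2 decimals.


Shape: circular sector
Radius r = 7.6 m, Angle = 150 degrees
Formula: A = (angle/360) * pi * r^2
r^2 = 57.76
Fraction of circle = 150/360
A = (150/360) * pi * 57.76
A = 24.066667 * pi
A = 75.61
75.61 m^2


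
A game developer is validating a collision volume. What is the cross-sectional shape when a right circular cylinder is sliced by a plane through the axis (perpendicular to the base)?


Solid: right circular cylinder
Cutting plane: through the axis (perpendicular to the base)
Visualize the intersection of the plane with the solid's surface.
The boundary of the cut region is a rectangle.
rectangle


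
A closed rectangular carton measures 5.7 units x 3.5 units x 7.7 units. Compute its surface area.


Shape: rectangular prism
l = 5.7 units, w = 3.5 units, h = 7.7 units
Formula: SA = 2(lw + lh + wh)
lw = 19.95, lh = 43.89, wh = 26.95
lw + lh + wh = 90.79
SA = 2 * 90.79
SA = 181.58
181.58 units^2


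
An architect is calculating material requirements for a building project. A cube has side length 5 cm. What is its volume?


Shape: cube
Side s = 5 cm
Formula: V = s^3
V = 5 * 5 * 5
V = 25 * 5
V = 125
125 cm^3


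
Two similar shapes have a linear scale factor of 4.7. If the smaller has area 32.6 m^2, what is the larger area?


Linear scale factor k = 4.7
Original area = 32.6 m^2
Rule: under a linear scaling by k, areas scale by k^2.
k^2 = 4.7^2 = 22.09
New area = 32.6 * 22.09
New area = 720.134
720.134 m^2


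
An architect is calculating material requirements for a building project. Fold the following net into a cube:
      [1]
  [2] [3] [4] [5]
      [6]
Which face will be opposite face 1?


Net: cross layout. Take square 3 as the base (bottom).
Fold the four squares in the horizontal row up around 3: 2 -> left, 4 -> right, 5 wraps to the top.
Fold 1 and 6 up from 3: 1 -> back, 6 -> front.
Opposite pairs are therefore: (1, 6), (2, 4), (3, 5).
Face 1 is opposite face 6.
face 6


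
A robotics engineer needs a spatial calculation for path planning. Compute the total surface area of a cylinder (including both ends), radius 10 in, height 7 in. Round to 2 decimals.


Shape: closed cylinder
Radius r = 10 in, Height h = 7 in
Formula: SA = 2*pi*r^2 + 2*pi*r*h = 2*pi*r*(r + h)
r + h = 17
2 * r * (r + h) = 2 * 10 * 17 = 340
SA = 340 * pi
SA = 1068.14
1068.14 in^2


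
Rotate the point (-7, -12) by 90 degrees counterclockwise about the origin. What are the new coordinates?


Transformation: rotation about the origin
Original point: (-7, -12)
Rule for 90 deg counterclockwise: (x, y) -> (-y, x)
Apply: (-7, -12) -> (12, -7)
(12, -7)


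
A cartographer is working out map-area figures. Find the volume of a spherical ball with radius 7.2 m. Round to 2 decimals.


Shape: sphere
Radius r = 7.2 m
Formula: V = (4/3) * pi * r^3
r^3 = 373.248
(4/3) * 373.248 = 497.664
V = 497.664 * pi
V = 1563.46
1563.46 m^3


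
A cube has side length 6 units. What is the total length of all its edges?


Shape: cube
Side s = 6 units
A cube has 12 edges, all equal.
Formula: total edge length = 12 * s
Total = 12 * 6
Total = 72
72 units


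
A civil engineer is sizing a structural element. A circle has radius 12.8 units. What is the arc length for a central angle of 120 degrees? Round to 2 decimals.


Shape: circular arc
Radius r = 12.8 units, Angle = 120 degrees
Formula: L = (angle/360) * 2 * pi * r
2 * pi * r = 25.6 * pi
L = (120/360) * 25.6 * pi
L = 8.533333 * pi
L = 26.81
26.81 units


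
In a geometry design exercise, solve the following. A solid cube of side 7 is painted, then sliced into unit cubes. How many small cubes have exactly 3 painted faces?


Large cube: 7 x 7 x 7, cut into unit cubes.
Cubes with 3 painted faces are at the corners. A cube always has 8 corners.
Count = 8
8 unit cubes


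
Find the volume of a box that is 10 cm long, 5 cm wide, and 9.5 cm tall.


Shape: rectangular prism
l = 10 cm, w = 5 cm, h = 9.5 cm
Formula: V = l * w * h
V = 10 * 5 * 9.5
V = 50 * 9.5
V = 475
475 cm^3


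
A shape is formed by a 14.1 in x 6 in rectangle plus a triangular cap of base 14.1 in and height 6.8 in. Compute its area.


Composite shape: rectangle + triangle
Rectangle area = 14.1 * 6 = 84.6
Triangle area = 0.5 * 14.1 * 6.8 = 47.94
Total = 84.6 + 47.94
Total = 132.54
132.54 in^2


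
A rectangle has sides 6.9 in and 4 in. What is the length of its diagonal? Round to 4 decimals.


Shape: rectangle (diagonal via Pythagoras)
Sides: 6.9 in and 4 in
Formula: d = sqrt(l^2 + w^2)
l^2 = 47.61, w^2 = 16
l^2 + w^2 = 63.61
d = sqrt(63.61)
d = 7.9756
7.9756 in


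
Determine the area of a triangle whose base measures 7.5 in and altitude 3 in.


Shape: triangle
Base b = 7.5 in, Height h = 3 in
Formula: A = (1/2) * b * h
A = 0.5 * 7.5 * 3
A = 0.5 * 22.5
A = 11.25
11.25 in^2


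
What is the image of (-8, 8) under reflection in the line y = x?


Transformation: reflection
Original point: (-8, 8)
Rule for reflection over y = x: (x, y) -> (y, x)
Apply: (-8, 8) -> (8, -8)
(8, -8)


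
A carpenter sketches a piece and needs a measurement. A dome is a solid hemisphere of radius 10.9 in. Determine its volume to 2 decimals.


Shape: hemisphere (half of a sphere)
Radius r = 10.9 in
Formula: V = (1/2) * (4/3) * pi * r^3 = (2/3) * pi * r^3
r^3 = 1295.029
(2/3) * 1295.029 = 863.352667
V = 863.352667 * pi
V = 2712.3
2712.3 in^3


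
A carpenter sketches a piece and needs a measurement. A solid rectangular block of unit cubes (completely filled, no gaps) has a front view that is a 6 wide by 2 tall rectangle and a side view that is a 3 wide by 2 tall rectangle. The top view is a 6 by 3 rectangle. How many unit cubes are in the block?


Orthographic views of a solid rectangular block:
Front view 6 x 2 -> length = 6, height = 2
Side view 3 x 2 -> width = 3, height = 2 (consistent)
Top view 6 x 3 -> confirms length = 6, width = 3
The block is 6 x 3 x 2.
Total unit cubes = 6 * 3 * 2 = 36
36 unit cubes


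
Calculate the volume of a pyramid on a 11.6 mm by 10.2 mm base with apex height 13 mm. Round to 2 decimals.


Shape: rectangular pyramid
Base: 11.6 mm x 10.2 mm, Height h = 13 mm
Formula: V = (1/3) * base_area * h
base_area = 11.6 * 10.2 = 118.32
base_area * h = 118.32 * 13 = 1538.16
V = 1538.16 / 3
V = 512.72
512.72 mm^3


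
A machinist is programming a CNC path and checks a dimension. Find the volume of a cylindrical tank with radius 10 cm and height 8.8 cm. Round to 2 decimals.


Shape: cylinder
Radius r = 10 cm, Height h = 8.8 cm
Formula: V = pi * r^2 * h
r^2 = 100
V = pi * 100 * 8.8
V = 880 * pi
V = 2764.6
2764.6 cm^3


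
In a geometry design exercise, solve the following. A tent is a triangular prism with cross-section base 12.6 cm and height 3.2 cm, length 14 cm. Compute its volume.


Shape: triangular prism
Triangle base = 12.6 cm, triangle height = 3.2 cm, prism length L = 14 cm
Formula: V = (1/2 * b * h_tri) * L
Cross-section area = 0.5 * 12.6 * 3.2 = 20.16
V = 20.16 * 14
V = 282.24
282.24 cm^3


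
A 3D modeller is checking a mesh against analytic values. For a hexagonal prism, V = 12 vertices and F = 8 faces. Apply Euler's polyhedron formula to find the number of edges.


Polyhedron: hexagonal prism
Euler's formula for convex polyhedra: V - E + F = 2
Given: V = 12 vertices and F = 8 faces
Solve for E:
E = V + F - 2 = 12 + 8 - 2 = 18
18 edges


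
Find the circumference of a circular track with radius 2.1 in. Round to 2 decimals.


Shape: circle
Radius r = 2.1 in
Formula: C = 2 * pi * r
C = 2 * pi * 2.1
C = 4.2 * pi
C = 13.19
13.19 in


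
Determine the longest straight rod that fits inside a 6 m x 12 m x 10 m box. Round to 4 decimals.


Shape: rectangular box (space diagonal)
l = 6 m, w = 12 m, h = 10 m
Visualize: the diagonal of the base, then a right triangle with that diagonal and the height.
Formula: d = sqrt(l^2 + w^2 + h^2)
l^2 + w^2 + h^2 = 36 + 144 + 100 = 280
d = sqrt(280)
d = 16.7332
16.7332 m


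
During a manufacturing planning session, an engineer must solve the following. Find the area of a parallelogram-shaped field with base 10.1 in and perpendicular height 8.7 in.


Shape: parallelogram
Base b = 10.1 in, Height h = 8.7 in
Formula: A = b * h
A = 10.1 * 8.7
A = 87.87
87.87 in^2


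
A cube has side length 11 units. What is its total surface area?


Shape: cube
Side s = 11 units
A cube has 6 square faces.
Formula: SA = 6 * s^2
s^2 = 121
SA = 6 * 121
SA = 726
726 units^2


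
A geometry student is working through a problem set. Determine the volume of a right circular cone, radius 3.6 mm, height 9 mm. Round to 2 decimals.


Shape: cone
Radius r = 3.6 mm, Height h = 9 mm
Formula: V = (1/3) * pi * r^2 * h
r^2 = 12.96
pi * r^2 * h = pi * 12.96 * 9 = 116.64 * pi
V = 116.64 * pi / 3
V = 122.15
122.15 mm^3


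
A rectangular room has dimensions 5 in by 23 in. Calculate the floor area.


Shape: rectangle
Length l = 5 in, Width w = 23 in
Formula: A = l * w
A = 5 * 23
A = 115
115 in^2


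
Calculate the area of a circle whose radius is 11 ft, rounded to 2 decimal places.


Shape: circle
Radius r = 11 ft
Formula: A = pi * r^2
r^2 = 11^2 = 121
A = pi * 121
A = 380.13
380.13 ft^2


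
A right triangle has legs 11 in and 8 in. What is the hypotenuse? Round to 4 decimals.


Shape: right triangle
Legs a = 11 in, b = 8 in
Formula: c = sqrt(a^2 + b^2)
a^2 = 121, b^2 = 64
a^2 + b^2 = 185
c = sqrt(185)
c = 13.6015
13.6015 in


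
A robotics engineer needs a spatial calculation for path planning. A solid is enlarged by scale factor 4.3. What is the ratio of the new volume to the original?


Linear scale factor k = 4.3
Rule: under a linear scaling by k, volumes scale by k^3.
k^3 = 4.3 * 4.3 * 4.3
k^3 = 18.49 * 4.3
k^3 = 79.507
Volume scales by a factor of 79.507.
79.507 (dimensionless)


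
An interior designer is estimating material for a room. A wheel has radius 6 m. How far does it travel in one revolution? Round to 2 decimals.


Shape: circle
Radius r = 6 m
Formula: C = 2 * pi * r
C = 2 * pi * 6
C = 12 * pi
C = 37.7
37.7 m


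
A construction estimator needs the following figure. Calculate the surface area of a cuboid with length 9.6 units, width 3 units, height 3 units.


Shape: rectangular prism
l = 9.6 units, w = 3 units, h = 3 units
Formula: SA = 2(lw + lh + wh)
lw = 28.8, lh = 28.8, wh = 9
lw + lh + wh = 66.6
SA = 2 * 66.6
SA = 133.2
133.2 units^2


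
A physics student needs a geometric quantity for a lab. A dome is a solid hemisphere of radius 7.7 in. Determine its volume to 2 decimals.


Shape: hemisphere (half of a sphere)
Radius r = 7.7 in
Formula: V = (1/2) * (4/3) * pi * r^3 = (2/3) * pi * r^3
r^3 = 456.533
(2/3) * 456.533 = 304.355333
V = 304.355333 * pi
V = 956.16
956.16 in^3


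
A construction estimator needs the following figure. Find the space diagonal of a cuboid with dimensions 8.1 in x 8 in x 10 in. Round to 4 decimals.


Shape: rectangular box (space diagonal)
l = 8.1 in, w = 8 in, h = 10 in
Visualize: the diagonal of the base, then a right triangle with that diagonal and the height.
Formula: d = sqrt(l^2 + w^2 + h^2)
l^2 + w^2 + h^2 = 65.61 + 64 + 100 = 229.61
d = sqrt(229.61)
d = 15.1529
15.1529 in


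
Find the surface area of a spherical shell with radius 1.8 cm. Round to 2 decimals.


Shape: sphere
Radius r = 1.8 cm
Formula: SA = 4 * pi * r^2
r^2 = 3.24
SA = 4 * pi * 3.24
SA = 12.96 * pi
SA = 40.72
40.72 cm^2


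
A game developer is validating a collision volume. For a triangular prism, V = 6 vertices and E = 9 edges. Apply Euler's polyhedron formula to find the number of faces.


Polyhedron: triangular prism
Euler's formula for convex polyhedra: V - E + F = 2
Given: V = 6 vertices and E = 9 edges
Solve for F:
F = 2 + E - V = 2 + 9 - 6 = 5
5 faces


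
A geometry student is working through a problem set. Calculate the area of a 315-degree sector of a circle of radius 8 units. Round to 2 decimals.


Shape: circular sector
Radius r = 8 units, Angle = 315 degrees
Formula: A = (angle/360) * pi * r^2
r^2 = 64
Fraction of circle = 315/360
A = (315/360) * pi * 64
A = 56 * pi
A = 175.93
175.93 units^2


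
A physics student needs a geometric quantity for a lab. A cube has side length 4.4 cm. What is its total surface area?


Shape: cube
Side s = 4.4 cm
A cube has 6 square faces.
Formula: SA = 6 * s^2
s^2 = 19.36
SA = 6 * 19.36
SA = 116.16
116.16 cm^2


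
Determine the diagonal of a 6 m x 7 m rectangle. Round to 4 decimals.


Shape: rectangle (diagonal via Pythagoras)
Sides: 6 m and 7 m
Formula: d = sqrt(l^2 + w^2)
l^2 = 36, w^2 = 49
l^2 + w^2 = 85
d = sqrt(85)
d = 9.2195
9.2195 m


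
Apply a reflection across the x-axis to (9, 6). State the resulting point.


Transformation: reflection
Original point: (9, 6)
Rule for reflection over the x-axis: (x, y) -> (x, -y)
Apply: (9, 6) -> (9, -6)
(9, -6)


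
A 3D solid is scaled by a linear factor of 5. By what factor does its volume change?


Linear scale factor k = 5
Rule: under a linear scaling by k, volumes scale by k^3.
k^3 = 5 * 5 * 5
k^3 = 25 * 5
k^3 = 125
Volume scales by a factor of 125.
125 (dimensionless)


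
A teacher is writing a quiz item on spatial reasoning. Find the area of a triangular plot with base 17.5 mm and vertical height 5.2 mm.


Shape: triangle
Base b = 17.5 mm, Height h = 5.2 mm
Formula: A = (1/2) * b * h
A = 0.5 * 17.5 * 5.2
A = 0.5 * 91
A = 45.5
45.5 mm^2


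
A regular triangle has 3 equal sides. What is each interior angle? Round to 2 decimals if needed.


Shape: regular triangle (3 sides)
Formula: interior angle = (n - 2) * 180 / n
(n - 2) = 1
(n - 2) * 180 = 180
angle = 180 / 3
angle = 60
60 degrees


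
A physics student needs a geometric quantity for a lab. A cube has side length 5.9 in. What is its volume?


Shape: cube
Side s = 5.9 in
Formula: V = s^3
V = 5.9 * 5.9 * 5.9
V = 34.81 * 5.9
V = 205.379
205.379 in^3


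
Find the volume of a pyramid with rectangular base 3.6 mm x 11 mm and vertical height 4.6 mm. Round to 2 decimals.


Shape: rectangular pyramid
Base: 3.6 mm x 11 mm, Height h = 4.6 mm
Formula: V = (1/3) * base_area * h
base_area = 3.6 * 11 = 39.6
base_area * h = 39.6 * 4.6 = 182.16
V = 182.16 / 3
V = 60.72
60.72 mm^3


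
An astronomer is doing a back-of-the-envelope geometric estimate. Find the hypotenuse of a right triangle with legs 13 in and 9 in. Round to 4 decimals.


Shape: right triangle
Legs a = 13 in, b = 9 in
Formula: c = sqrt(a^2 + b^2)
a^2 = 169, b^2 = 81
a^2 + b^2 = 250
c = sqrt(250)
c = 15.8114
15.8114 in


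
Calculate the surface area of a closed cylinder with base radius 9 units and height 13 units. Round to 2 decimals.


Shape: closed cylinder
Radius r = 9 units, Height h = 13 units
Formula: SA = 2*pi*r^2 + 2*pi*r*h = 2*pi*r*(r + h)
r + h = 22
2 * r * (r + h) = 2 * 9 * 22 = 396
SA = 396 * pi
SA = 1244.07
1244.07 units^2


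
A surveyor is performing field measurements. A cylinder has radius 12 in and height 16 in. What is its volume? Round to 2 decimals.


Shape: cylinder
Radius r = 12 in, Height h = 16 in
Formula: V = pi * r^2 * h
r^2 = 144
V = pi * 144 * 16
V = 2304 * pi
V = 7238.23
7238.23 in^3


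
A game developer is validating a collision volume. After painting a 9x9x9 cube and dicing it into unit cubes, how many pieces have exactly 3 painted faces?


Large cube: 9 x 9 x 9, cut into unit cubes.
Cubes with 3 painted faces are at the corners. A cube always has 8 corners.
Count = 8
8 unit cubes


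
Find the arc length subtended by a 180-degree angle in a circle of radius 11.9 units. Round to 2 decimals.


Shape: circular arc
Radius r = 11.9 units, Angle = 180 degrees
Formula: L = (angle/360) * 2 * pi * r
2 * pi * r = 23.8 * pi
L = (180/360) * 23.8 * pi
L = 11.9 * pi
L = 37.38
37.38 units


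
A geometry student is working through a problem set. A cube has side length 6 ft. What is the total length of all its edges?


Shape: cube
Side s = 6 ft
A cube has 12 edges, all equal.
Formula: total edge length = 12 * s
Total = 12 * 6
Total = 72
72 ft


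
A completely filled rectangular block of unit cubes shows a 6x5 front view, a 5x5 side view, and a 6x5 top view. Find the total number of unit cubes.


Orthographic views of a solid rectangular block:
Front view 6 x 5 -> length = 6, height = 5
Side view 5 x 5 -> width = 5, height = 5 (consistent)
Top view 6 x 5 -> confirms length = 6, width = 5
The block is 6 x 5 x 5.
Total unit cubes = 6 * 5 * 5 = 150
150 unit cubes


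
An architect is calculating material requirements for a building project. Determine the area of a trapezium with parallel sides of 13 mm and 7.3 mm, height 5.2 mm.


Shape: trapezoid
Parallel sides a = 13 mm, b = 7.3 mm; Height h = 5.2 mm
Formula: A = (a + b) * h / 2
a + b = 13 + 7.3 = 20.3
A = 20.3 * 5.2 / 2
A = 105.56 / 2
A = 52.78
52.78 mm^2


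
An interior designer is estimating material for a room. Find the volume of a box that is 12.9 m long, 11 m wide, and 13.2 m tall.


Shape: rectangular prism
l = 12.9 m, w = 11 m, h = 13.2 m
Formula: V = l * w * h
V = 12.9 * 11 * 13.2
V = 141.9 * 13.2
V = 1873.08
1873.08 m^3


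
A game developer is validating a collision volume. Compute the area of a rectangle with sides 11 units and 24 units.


Shape: rectangle
Length l = 11 units, Width w = 24 units
Formula: A = l * w
A = 11 * 24
A = 264
264 units^2


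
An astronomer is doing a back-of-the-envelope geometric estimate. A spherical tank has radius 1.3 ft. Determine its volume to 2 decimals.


Shape: sphere
Radius r = 1.3 ft
Formula: V = (4/3) * pi * r^3
r^3 = 2.197
(4/3) * 2.197 = 2.929333
V = 2.929333 * pi
V = 9.2
9.2 ft^3


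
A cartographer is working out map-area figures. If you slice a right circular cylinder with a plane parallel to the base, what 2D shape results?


Solid: right circular cylinder
Cutting plane: parallel to the base
Visualize the intersection of the plane with the solid's surface.
The boundary of the cut region is a circle.
circle


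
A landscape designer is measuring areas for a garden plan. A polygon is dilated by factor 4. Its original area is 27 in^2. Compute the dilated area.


Linear scale factor k = 4
Original area = 27 in^2
Rule: under a linear scaling by k, areas scale by k^2.
k^2 = 4^2 = 16
New area = 27 * 16
New area = 432
432 in^2


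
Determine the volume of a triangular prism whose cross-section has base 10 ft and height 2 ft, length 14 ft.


Shape: triangular prism
Triangle base = 10 ft, triangle height = 2 ft, prism length L = 14 ft
Formula: V = (1/2 * b * h_tri) * L
Cross-section area = 0.5 * 10 * 2 = 10
V = 10 * 14
V = 140
140 ft^3


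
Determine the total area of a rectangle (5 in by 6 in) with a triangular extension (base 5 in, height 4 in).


Composite shape: rectangle + triangle
Rectangle area = 5 * 6 = 30
Triangle area = 0.5 * 5 * 4 = 10
Total = 30 + 10
Total = 40
40 in^2


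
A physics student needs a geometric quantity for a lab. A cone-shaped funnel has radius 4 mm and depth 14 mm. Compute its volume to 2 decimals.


Shape: cone
Radius r = 4 mm, Height h = 14 mm
Formula: V = (1/3) * pi * r^2 * h
r^2 = 16
pi * r^2 * h = pi * 16 * 14 = 224 * pi
V = 224 * pi / 3
V = 234.57
234.57 mm^3


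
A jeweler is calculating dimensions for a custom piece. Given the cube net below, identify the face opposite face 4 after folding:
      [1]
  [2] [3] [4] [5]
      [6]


Net: cross layout. Take square 3 as the base (bottom).
Fold the four squares in the horizontal row up around 3: 2 -> left, 4 -> right, 5 wraps to the top.
Fold 1 and 6 up from 3: 1 -> back, 6 -> front.
Opposite pairs are therefore: (1, 6), (2, 4), (3, 5).
Face 4 is opposite face 2.
face 2


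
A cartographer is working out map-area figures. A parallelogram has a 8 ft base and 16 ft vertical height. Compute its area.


Shape: parallelogram
Base b = 8 ft, Height h = 16 ft
Formula: A = b * h
A = 8 * 16
A = 128
128 ft^2


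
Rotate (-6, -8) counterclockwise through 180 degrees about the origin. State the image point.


Transformation: rotation about the origin
Original point: (-6, -8)
Rule for 180 deg: (x, y) -> (-x, -y)
Apply: (-6, -8) -> (6, 8)
(6, 8)


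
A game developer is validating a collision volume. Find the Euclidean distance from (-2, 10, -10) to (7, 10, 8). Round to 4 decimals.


3D distance between two points
P1 = (-2, 10, -10), P2 = (7, 10, 8)
Formula: d = sqrt((x2-x1)^2 + (y2-y1)^2 + (z2-z1)^2)
dx = 7 - -2 = 9
dy = 10 - 10 = 0
dz = 8 - -10 = 18
dx^2 + dy^2 + dz^2 = 81 + 0 + 324 = 405
d = sqrt(405)
d = 20.1246
20.1246 units


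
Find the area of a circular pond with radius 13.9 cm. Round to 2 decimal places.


Shape: circle
Radius r = 13.9 cm
Formula: A = pi * r^2
r^2 = 13.9^2 = 193.21
A = pi * 193.21
A = 606.99
606.99 cm^2


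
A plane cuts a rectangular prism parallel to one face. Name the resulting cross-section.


Solid: rectangular prism
Cutting plane: parallel to one face
Visualize the intersection of the plane with the solid's surface.
The boundary of the cut region is a rectangle.
rectangle


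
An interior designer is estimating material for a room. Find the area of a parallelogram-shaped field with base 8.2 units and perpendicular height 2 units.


Shape: parallelogram
Base b = 8.2 units, Height h = 2 units
Formula: A = b * h
A = 8.2 * 2
A = 16.4
16.4 units^2


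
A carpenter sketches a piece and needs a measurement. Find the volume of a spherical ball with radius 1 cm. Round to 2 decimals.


Shape: sphere
Radius r = 1 cm
Formula: V = (4/3) * pi * r^3
r^3 = 1
(4/3) * 1 = 1.333333
V = 1.333333 * pi
V = 4.19
4.19 cm^3


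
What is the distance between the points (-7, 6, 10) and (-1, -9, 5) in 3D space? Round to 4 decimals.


3D distance between two points
P1 = (-7, 6, 10), P2 = (-1, -9, 5)
Formula: d = sqrt((x2-x1)^2 + (y2-y1)^2 + (z2-z1)^2)
dx = -1 - -7 = 6
dy = -9 - 6 = -15
dz = 5 - 10 = -5
dx^2 + dy^2 + dz^2 = 36 + 225 + 25 = 286
d = sqrt(286)
d = 16.9115
16.9115 units


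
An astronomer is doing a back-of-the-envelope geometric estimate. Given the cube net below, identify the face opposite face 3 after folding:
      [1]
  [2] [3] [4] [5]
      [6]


Net: cross layout. Take square 3 as the base (bottom).
Fold the four squares in the horizontal row up around 3: 2 -> left, 4 -> right, 5 wraps to the top.
Fold 1 and 6 up from 3: 1 -> back, 6 -> front.
Opposite pairs are therefore: (1, 6), (2, 4), (3, 5).
Face 3 is opposite face 5.
face 5


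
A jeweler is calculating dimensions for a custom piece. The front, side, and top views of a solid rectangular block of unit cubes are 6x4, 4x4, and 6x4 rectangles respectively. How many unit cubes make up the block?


Orthographic views of a solid rectangular block:
Front view 6 x 4 -> length = 6, height = 4
Side view 4 x 4 -> width = 4, height = 4 (consistent)
Top view 6 x 4 -> confirms length = 6, width = 4
The block is 6 x 4 x 4.
Total unit cubes = 6 * 4 * 4 = 96
96 unit cubes


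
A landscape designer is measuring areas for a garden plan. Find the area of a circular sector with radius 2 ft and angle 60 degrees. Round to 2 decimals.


Shape: circular sector
Radius r = 2 ft, Angle = 60 degrees
Formula: A = (angle/360) * pi * r^2
r^2 = 4
Fraction of circle = 60/360
A = (60/360) * pi * 4
A = 0.666667 * pi
A = 2.09
2.09 ft^2


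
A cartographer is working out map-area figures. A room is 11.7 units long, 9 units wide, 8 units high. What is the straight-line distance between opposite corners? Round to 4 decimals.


Shape: rectangular box (space diagonal)
l = 11.7 units, w = 9 units, h = 8 units
Visualize: the diagonal of the base, then a right triangle with that diagonal and the height.
Formula: d = sqrt(l^2 + w^2 + h^2)
l^2 + w^2 + h^2 = 136.89 + 81 + 64 = 281.89
d = sqrt(281.89)
d = 16.7896
16.7896 units


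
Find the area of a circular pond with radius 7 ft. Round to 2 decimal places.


Shape: circle
Radius r = 7 ft
Formula: A = pi * r^2
r^2 = 7^2 = 49
A = pi * 49
A = 153.94
153.94 ft^2


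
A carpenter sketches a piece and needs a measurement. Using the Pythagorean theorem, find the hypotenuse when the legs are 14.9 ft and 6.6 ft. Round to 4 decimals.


Shape: right triangle
Legs a = 14.9 ft, b = 6.6 ft
Formula: c = sqrt(a^2 + b^2)
a^2 = 222.01, b^2 = 43.56
a^2 + b^2 = 265.57
c = sqrt(265.57)
c = 16.2963
16.2963 ft


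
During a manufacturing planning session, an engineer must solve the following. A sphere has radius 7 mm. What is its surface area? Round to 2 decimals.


Shape: sphere
Radius r = 7 mm
Formula: SA = 4 * pi * r^2
r^2 = 49
SA = 4 * pi * 49
SA = 196 * pi
SA = 615.75
615.75 mm^2


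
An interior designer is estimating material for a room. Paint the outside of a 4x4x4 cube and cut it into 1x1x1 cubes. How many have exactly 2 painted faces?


Large cube: 4 x 4 x 4, cut into unit cubes.
n = 4, so n - 2 = 2
Cubes with 2 painted faces lie along the edges, excluding corners.
A cube has 12 edges; each contributes (n - 2) = 2 such cubes.
Count = 12 * 2 = 24
24 unit cubes


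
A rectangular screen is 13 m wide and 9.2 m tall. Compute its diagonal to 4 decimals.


Shape: rectangle (diagonal via Pythagoras)
Sides: 13 m and 9.2 m
Formula: d = sqrt(l^2 + w^2)
l^2 = 169, w^2 = 84.64
l^2 + w^2 = 253.64
d = sqrt(253.64)
d = 15.9261
15.9261 m


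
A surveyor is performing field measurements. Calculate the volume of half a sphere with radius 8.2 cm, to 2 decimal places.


Shape: hemisphere (half of a sphere)
Radius r = 8.2 cm
Formula: V = (1/2) * (4/3) * pi * r^3 = (2/3) * pi * r^3
r^3 = 551.368
(2/3) * 551.368 = 367.578667
V = 367.578667 * pi
V = 1154.78
1154.78 cm^3


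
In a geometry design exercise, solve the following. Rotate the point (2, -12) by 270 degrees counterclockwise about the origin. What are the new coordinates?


Transformation: rotation about the origin
Original point: (2, -12)
Rule for 270 deg counterclockwise: (x, y) -> (y, -x)
Apply: (2, -12) -> (-12, -2)
(-12, -2)


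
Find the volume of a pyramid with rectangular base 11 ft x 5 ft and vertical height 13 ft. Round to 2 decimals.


Shape: rectangular pyramid
Base: 11 ft x 5 ft, Height h = 13 ft
Formula: V = (1/3) * base_area * h
base_area = 11 * 5 = 55
base_area * h = 55 * 13 = 715
V = 715 / 3
V = 238.33
238.33 ft^3


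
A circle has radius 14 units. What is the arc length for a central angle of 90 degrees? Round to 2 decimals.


Shape: circular arc
Radius r = 14 units, Angle = 90 degrees
Formula: L = (angle/360) * 2 * pi * r
2 * pi * r = 28 * pi
L = (90/360) * 28 * pi
L = 7 * pi
L = 21.99
21.99 units


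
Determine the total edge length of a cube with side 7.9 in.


Shape: cube
Side s = 7.9 in
A cube has 12 edges, all equal.
Formula: total edge length = 12 * s
Total = 12 * 7.9
Total = 94.8
94.8 in


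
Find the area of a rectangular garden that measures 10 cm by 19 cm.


Shape: rectangle
Length l = 10 cm, Width w = 19 cm
Formula: A = l * w
A = 10 * 19
A = 190
190 cm^2


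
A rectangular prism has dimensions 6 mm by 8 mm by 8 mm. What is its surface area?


Shape: rectangular prism
l = 6 mm, w = 8 mm, h = 8 mm
Formula: SA = 2(lw + lh + wh)
lw = 48, lh = 48, wh = 64
lw + lh + wh = 160
SA = 2 * 160
SA = 320
320 mm^2


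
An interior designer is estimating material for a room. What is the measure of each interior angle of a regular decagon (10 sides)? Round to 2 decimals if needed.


Shape: regular decagon (10 sides)
Formula: interior angle = (n - 2) * 180 / n
(n - 2) = 8
(n - 2) * 180 = 1440
angle = 1440 / 10
angle = 144
144 degrees


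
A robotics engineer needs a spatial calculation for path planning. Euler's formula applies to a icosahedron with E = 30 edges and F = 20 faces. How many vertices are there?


Polyhedron: icosahedron
Euler's formula for convex polyhedra: V - E + F = 2
Given: E = 30 edges and F = 20 faces
Solve for V:
V = 2 + E - F = 2 + 30 - 20 = 12
12 vertices


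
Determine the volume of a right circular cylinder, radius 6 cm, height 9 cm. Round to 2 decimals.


Shape: cylinder
Radius r = 6 cm, Height h = 9 cm
Formula: V = pi * r^2 * h
r^2 = 36
V = pi * 36 * 9
V = 324 * pi
V = 1017.88
1017.88 cm^3


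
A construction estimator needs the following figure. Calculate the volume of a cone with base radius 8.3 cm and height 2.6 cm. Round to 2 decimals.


Shape: cone
Radius r = 8.3 cm, Height h = 2.6 cm
Formula: V = (1/3) * pi * r^2 * h
r^2 = 68.89
pi * r^2 * h = pi * 68.89 * 2.6 = 179.114 * pi
V = 179.114 * pi / 3
V = 187.57
187.57 cm^3


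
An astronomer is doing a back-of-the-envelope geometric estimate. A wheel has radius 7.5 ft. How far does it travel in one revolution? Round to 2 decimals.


Shape: circle
Radius r = 7.5 ft
Formula: C = 2 * pi * r
C = 2 * pi * 7.5
C = 15 * pi
C = 47.12
47.12 ft


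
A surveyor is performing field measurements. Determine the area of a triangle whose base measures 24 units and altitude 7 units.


Shape: triangle
Base b = 24 units, Height h = 7 units
Formula: A = (1/2) * b * h
A = 0.5 * 24 * 7
A = 0.5 * 168
A = 84
84 units^2


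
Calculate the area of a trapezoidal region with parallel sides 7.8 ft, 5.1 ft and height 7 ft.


Shape: trapezoid
Parallel sides a = 7.8 ft, b = 5.1 ft; Height h = 7 ft
Formula: A = (a + b) * h / 2
a + b = 7.8 + 5.1 = 12.9
A = 12.9 * 7 / 2
A = 90.3 / 2
A = 45.15
45.15 ft^2


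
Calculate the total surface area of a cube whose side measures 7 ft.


Shape: cube
Side s = 7 ft
A cube has 6 square faces.
Formula: SA = 6 * s^2
s^2 = 49
SA = 6 * 49
SA = 294
294 ft^2


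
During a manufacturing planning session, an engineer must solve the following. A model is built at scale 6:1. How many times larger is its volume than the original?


Linear scale factor k = 6
Rule: under a linear scaling by k, volumes scale by k^3.
k^3 = 6 * 6 * 6
k^3 = 36 * 6
k^3 = 216
Volume scales by a factor of 216.
216 (dimensionless)


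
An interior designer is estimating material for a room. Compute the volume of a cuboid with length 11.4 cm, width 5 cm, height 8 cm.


Shape: rectangular prism
l = 11.4 cm, w = 5 cm, h = 8 cm
Formula: V = l * w * h
V = 11.4 * 5 * 8
V = 57 * 8
V = 456
456 cm^3


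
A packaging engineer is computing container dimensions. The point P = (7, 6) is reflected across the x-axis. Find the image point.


Transformation: reflection
Original point: (7, 6)
Rule for reflection over the x-axis: (x, y) -> (x, -y)
Apply: (7, 6) -> (7, -6)
(7, -6)


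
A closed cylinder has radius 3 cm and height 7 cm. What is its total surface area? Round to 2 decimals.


Shape: closed cylinder
Radius r = 3 cm, Height h = 7 cm
Formula: SA = 2*pi*r^2 + 2*pi*r*h = 2*pi*r*(r + h)
r + h = 10
2 * r * (r + h) = 2 * 3 * 10 = 60
SA = 60 * pi
SA = 188.5
188.5 cm^2


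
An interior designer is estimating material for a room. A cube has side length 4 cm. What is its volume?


Shape: cube
Side s = 4 cm
Formula: V = s^3
V = 4 * 4 * 4
V = 16 * 4
V = 64
64 cm^3


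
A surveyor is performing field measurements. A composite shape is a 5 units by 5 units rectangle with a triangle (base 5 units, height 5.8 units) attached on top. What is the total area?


Composite shape: rectangle + triangle
Rectangle area = 5 * 5 = 25
Triangle area = 0.5 * 5 * 5.8 = 14.5
Total = 25 + 14.5
Total = 39.5
39.5 units^2


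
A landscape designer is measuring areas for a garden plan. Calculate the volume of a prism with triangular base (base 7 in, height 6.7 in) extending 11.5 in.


Shape: triangular prism
Triangle base = 7 in, triangle height = 6.7 in, prism length L = 11.5 in
Formula: V = (1/2 * b * h_tri) * L
Cross-section area = 0.5 * 7 * 6.7 = 23.45
V = 23.45 * 11.5
V = 269.675
269.675 in^3


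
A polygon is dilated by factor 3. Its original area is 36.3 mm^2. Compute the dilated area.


Linear scale factor k = 3
Original area = 36.3 mm^2
Rule: under a linear scaling by k, areas scale by k^2.
k^2 = 3^2 = 9
New area = 36.3 * 9
New area = 326.7
326.7 mm^2


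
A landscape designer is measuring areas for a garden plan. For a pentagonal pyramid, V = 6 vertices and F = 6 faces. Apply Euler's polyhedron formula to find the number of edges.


Polyhedron: pentagonal pyramid
Euler's formula for convex polyhedra: V - E + F = 2
Given: V = 6 vertices and F = 6 faces
Solve for E:
E = V + F - 2 = 6 + 6 - 2 = 10
10 edges


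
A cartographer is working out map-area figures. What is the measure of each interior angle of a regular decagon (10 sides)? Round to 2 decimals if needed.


Shape: regular decagon (10 sides)
Formula: interior angle = (n - 2) * 180 / n
(n - 2) = 8
(n - 2) * 180 = 1440
angle = 1440 / 10
angle = 144
144 degrees


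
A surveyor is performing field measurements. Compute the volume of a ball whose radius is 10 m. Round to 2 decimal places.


Shape: sphere
Radius r = 10 m
Formula: V = (4/3) * pi * r^3
r^3 = 1000
(4/3) * 1000 = 1333.333333
V = 1333.333333 * pi
V = 4188.79
4188.79 m^3


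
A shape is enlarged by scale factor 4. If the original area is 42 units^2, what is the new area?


Linear scale factor k = 4
Original area = 42 units^2
Rule: under a linear scaling by k, areas scale by k^2.
k^2 = 4^2 = 16
New area = 42 * 16
New area = 672
672 units^2


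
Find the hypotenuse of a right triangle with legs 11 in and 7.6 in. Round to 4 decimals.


Shape: right triangle
Legs a = 11 in, b = 7.6 in
Formula: c = sqrt(a^2 + b^2)
a^2 = 121, b^2 = 57.76
a^2 + b^2 = 178.76
c = sqrt(178.76)
c = 13.3701
13.3701 in


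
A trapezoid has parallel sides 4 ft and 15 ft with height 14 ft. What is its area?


Shape: trapezoid
Parallel sides a = 4 ft, b = 15 ft; Height h = 14 ft
Formula: A = (a + b) * h / 2
a + b = 4 + 15 = 19
A = 19 * 14 / 2
A = 266 / 2
A = 133
133 ft^2


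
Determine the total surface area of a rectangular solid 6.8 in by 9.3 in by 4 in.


Shape: rectangular prism
l = 6.8 in, w = 9.3 in, h = 4 in
Formula: SA = 2(lw + lh + wh)
lw = 63.24, lh = 27.2, wh = 37.2
lw + lh + wh = 127.64
SA = 2 * 127.64
SA = 255.28
255.28 in^2


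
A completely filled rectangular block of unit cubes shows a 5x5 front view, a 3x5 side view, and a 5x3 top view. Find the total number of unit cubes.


Orthographic views of a solid rectangular block:
Front view 5 x 5 -> length = 5, height = 5
Side view 3 x 5 -> width = 3, height = 5 (consistent)
Top view 5 x 3 -> confirms length = 5, width = 3
The block is 5 x 3 x 5.
Total unit cubes = 5 * 3 * 5 = 75
75 unit cubes


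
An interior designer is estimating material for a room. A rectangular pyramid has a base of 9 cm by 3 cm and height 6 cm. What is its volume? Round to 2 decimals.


Shape: rectangular pyramid
Base: 9 cm x 3 cm, Height h = 6 cm
Formula: V = (1/3) * base_area * h
base_area = 9 * 3 = 27
base_area * h = 27 * 6 = 162
V = 162 / 3
V = 54
54 cm^3


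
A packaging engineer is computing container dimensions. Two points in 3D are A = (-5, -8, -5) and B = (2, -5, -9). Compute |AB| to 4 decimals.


3D distance between two points
P1 = (-5, -8, -5), P2 = (2, -5, -9)
Formula: d = sqrt((x2-x1)^2 + (y2-y1)^2 + (z2-z1)^2)
dx = 2 - -5 = 7
dy = -5 - -8 = 3
dz = -9 - -5 = -4
dx^2 + dy^2 + dz^2 = 49 + 9 + 16 = 74
d = sqrt(74)
d = 8.6023
8.6023 units
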